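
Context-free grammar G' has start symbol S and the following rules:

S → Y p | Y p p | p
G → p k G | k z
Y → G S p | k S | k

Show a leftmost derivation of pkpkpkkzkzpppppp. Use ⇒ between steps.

S ⇒ Ypp   [S → Y p p]
Ypp ⇒ GSppp   [Y → G S p]
GSppp ⇒ pkGSppp   [G → p k G]
pkGSppp ⇒ pkpkGSppp   [G → p k G]
pkpkGSppp ⇒ pkpkpkGSppp   [G → p k G]
pkpkpkGSppp ⇒ pkpkpkkzSppp   [G → k z]
pkpkpkkzSppp ⇒ pkpkpkkzYpppp   [S → Y p]
pkpkpkkzYpppp ⇒ pkpkpkkzGSppppp   [Y → G S p]
pkpkpkkzGSppppp ⇒ pkpkpkkzkzSppppp   [G → k z]
pkpkpkkzkzSppppp ⇒ pkpkpkkzkzpppppp   [S → p]

S⇒Ypp⇒GSppp⇒pkGSppp⇒pkpkGSppp⇒pkpkpkGSppp⇒pkpkpkkzSppp⇒pkpkpkkzYpppp⇒pkpkpkkzGSppppp⇒pkpkpkkzkzSppppp⇒pkpkpkkzkzpppppp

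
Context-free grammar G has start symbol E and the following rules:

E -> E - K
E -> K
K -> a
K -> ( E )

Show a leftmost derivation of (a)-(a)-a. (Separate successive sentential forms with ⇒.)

E ⇒ E-K ⇒ E-K-K ⇒ K-K-K ⇒ (E)-K-K ⇒ (K)-K-K ⇒ (a)-K-K ⇒ (a)-(E)-K ⇒ (a)-(K)-K ⇒ (a)-(a)-K ⇒ (a)-(a)-a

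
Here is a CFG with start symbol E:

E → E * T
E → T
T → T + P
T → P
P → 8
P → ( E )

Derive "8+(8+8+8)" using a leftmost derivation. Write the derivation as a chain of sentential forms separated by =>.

E=>T=>T+P=>P+P=>8+P=>8+(E)=>8+(T)=>8+(T+P)=>8+(T+P+P)=>8+(P+P+P)=>8+(8+P+P)=>8+(8+8+P)=>8+(8+8+8)

E => T   [E → T]
T => T+P   [T → T + P]
T+P => P+P   [T → P]
P+P => 8+P   [P → 8]
8+P => 8+(E)   [P → ( E )]
8+(E) => 8+(T)   [E → T]
8+(T) => 8+(T+P)   [T → T + P]
8+(T+P) => 8+(T+P+P)   [T → T + P]
8+(T+P+P) => 8+(P+P+P)   [T → P]
8+(P+P+P) => 8+(8+P+P)   [P → 8]
8+(8+P+P) => 8+(8+8+P)   [P → 8]
8+(8+8+P) => 8+(8+8+8)   [P → 8]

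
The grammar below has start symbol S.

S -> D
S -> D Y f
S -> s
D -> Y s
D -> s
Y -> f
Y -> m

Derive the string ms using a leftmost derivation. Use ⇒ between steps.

S ⇒ D ⇒ Ys ⇒ ms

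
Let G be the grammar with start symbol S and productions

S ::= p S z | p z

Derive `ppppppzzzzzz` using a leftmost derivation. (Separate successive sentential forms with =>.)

S => pSz => ppSzz => pppSzzz => ppppSzzzz => pppppSzzzzz => ppppppzzzzzz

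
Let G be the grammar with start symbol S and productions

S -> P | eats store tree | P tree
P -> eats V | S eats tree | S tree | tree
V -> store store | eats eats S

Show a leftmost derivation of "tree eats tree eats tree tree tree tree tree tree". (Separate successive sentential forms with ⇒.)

S ⇒ P tree ⇒ S tree tree ⇒ P tree tree ⇒ S tree tree tree ⇒ P tree tree tree ⇒ S tree tree tree tree ⇒ P tree tree tree tree tree ⇒ S eats tree tree tree tree tree tree ⇒ P eats tree tree tree tree tree tree ⇒ S eats tree eats tree tree tree tree tree tree ⇒ P eats tree eats tree tree tree tree tree tree ⇒ tree eats tree eats tree tree tree tree tree tree

S ⇒ P tree   [S -> P tree]
P tree ⇒ S tree tree   [P -> S tree]
S tree tree ⇒ P tree tree   [S -> P]
P tree tree ⇒ S tree tree tree   [P -> S tree]
S tree tree tree ⇒ P tree tree tree   [S -> P]
P tree tree tree ⇒ S tree tree tree tree   [P -> S tree]
S tree tree tree tree ⇒ P tree tree tree tree tree   [S -> P tree]
P tree tree tree tree tree ⇒ S eats tree tree tree tree tree tree   [P -> S eats tree]
S eats tree tree tree tree tree tree ⇒ P eats tree tree tree tree tree tree   [S -> P]
P eats tree tree tree tree tree tree ⇒ S eats tree eats tree tree tree tree tree tree   [P -> S eats tree]
S eats tree eats tree tree tree tree tree tree ⇒ P eats tree eats tree tree tree tree tree tree   [S -> P]
P eats tree eats tree tree tree tree tree tree ⇒ tree eats tree eats tree tree tree tree tree tree   [P -> tree]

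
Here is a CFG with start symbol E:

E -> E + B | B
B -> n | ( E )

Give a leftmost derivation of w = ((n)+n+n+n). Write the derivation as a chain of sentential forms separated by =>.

E => B => (E) => (E+B) => (E+B+B) => (E+B+B+B) => (B+B+B+B) => ((E)+B+B+B) => ((B)+B+B+B) => ((n)+B+B+B) => ((n)+n+B+B) => ((n)+n+n+B) => ((n)+n+n+n)

E => B   [E -> B]
B => (E)   [B -> ( E )]
(E) => (E+B)   [E -> E + B]
(E+B) => (E+B+B)   [E -> E + B]
(E+B+B) => (E+B+B+B)   [E -> E + B]
(E+B+B+B) => (B+B+B+B)   [E -> B]
(B+B+B+B) => ((E)+B+B+B)   [B -> ( E )]
((E)+B+B+B) => ((B)+B+B+B)   [E -> B]
((B)+B+B+B) => ((n)+B+B+B)   [B -> n]
((n)+B+B+B) => ((n)+n+B+B)   [B -> n]
((n)+n+B+B) => ((n)+n+n+B)   [B -> n]
((n)+n+n+B) => ((n)+n+n+n)   [B -> n]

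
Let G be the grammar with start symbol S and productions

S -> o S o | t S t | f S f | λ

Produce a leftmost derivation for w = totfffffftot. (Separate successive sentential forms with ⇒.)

S ⇒ tSt   [S -> t S t]
tSt ⇒ toSot   [S -> o S o]
toSot ⇒ totStot   [S -> t S t]
totStot ⇒ totfSftot   [S -> f S f]
totfSftot ⇒ totffSfftot   [S -> f S f]
totffSfftot ⇒ totfffSffftot   [S -> f S f]
totfffSffftot ⇒ totfffffftot   [S -> λ]

S ⇒ tSt ⇒ toSot ⇒ totStot ⇒ totfSftot ⇒ totffSfftot ⇒ totfffSffftot ⇒ totfffffftot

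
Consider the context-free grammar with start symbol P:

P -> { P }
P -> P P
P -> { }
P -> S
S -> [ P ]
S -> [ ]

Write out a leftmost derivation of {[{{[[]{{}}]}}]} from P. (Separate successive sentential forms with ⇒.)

P ⇒ {P}   [P -> { P }]
{P} ⇒ {S}   [P -> S]
{S} ⇒ {[P]}   [S -> [ P ]]
{[P]} ⇒ {[{P}]}   [P -> { P }]
{[{P}]} ⇒ {[{{P}}]}   [P -> { P }]
{[{{P}}]} ⇒ {[{{S}}]}   [P -> S]
{[{{S}}]} ⇒ {[{{[P]}}]}   [S -> [ P ]]
{[{{[P]}}]} ⇒ {[{{[PP]}}]}   [P -> P P]
{[{{[PP]}}]} ⇒ {[{{[SP]}}]}   [P -> S]
{[{{[SP]}}]} ⇒ {[{{[[]P]}}]}   [S -> [ ]]
{[{{[[]P]}}]} ⇒ {[{{[[]{P}]}}]}   [P -> { P }]
{[{{[[]{P}]}}]} ⇒ {[{{[[]{{}}]}}]}   [P -> { }]

P ⇒ {P} ⇒ {S} ⇒ {[P]} ⇒ {[{P}]} ⇒ {[{{P}}]} ⇒ {[{{S}}]} ⇒ {[{{[P]}}]} ⇒ {[{{[PP]}}]} ⇒ {[{{[SP]}}]} ⇒ {[{{[[]P]}}]} ⇒ {[{{[[]{P}]}}]} ⇒ {[{{[[]{{}}]}}]}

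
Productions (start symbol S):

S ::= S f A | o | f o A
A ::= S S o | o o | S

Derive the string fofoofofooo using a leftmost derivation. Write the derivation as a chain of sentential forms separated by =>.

S => foA => foS => fofoA => fofoSSo => fofooSo => fofoofoAo => fofoofoSo => fofoofofoAo => fofoofofoSo => fofoofofooo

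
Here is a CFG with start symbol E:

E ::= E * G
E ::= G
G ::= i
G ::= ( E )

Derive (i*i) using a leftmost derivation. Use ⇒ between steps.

E ⇒ G ⇒ (E) ⇒ (E*G) ⇒ (G*G) ⇒ (i*G) ⇒ (i*i)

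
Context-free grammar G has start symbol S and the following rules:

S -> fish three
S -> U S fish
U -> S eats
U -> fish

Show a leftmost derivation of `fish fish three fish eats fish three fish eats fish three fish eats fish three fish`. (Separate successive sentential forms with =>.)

S => U S fish => S eats S fish => U S fish eats S fish => S eats S fish eats S fish => U S fish eats S fish eats S fish => S eats S fish eats S fish eats S fish => U S fish eats S fish eats S fish eats S fish => fish S fish eats S fish eats S fish eats S fish => fish fish three fish eats S fish eats S fish eats S fish => fish fish three fish eats fish three fish eats S fish eats S fish => fish fish three fish eats fish three fish eats fish three fish eats S fish => fish fish three fish eats fish three fish eats fish three fish eats fish three fish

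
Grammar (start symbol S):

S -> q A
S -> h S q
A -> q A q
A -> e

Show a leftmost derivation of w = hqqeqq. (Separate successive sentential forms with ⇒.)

S ⇒ hSq   [S -> h S q]
hSq ⇒ hqAq   [S -> q A]
hqAq ⇒ hqqAqq   [A -> q A q]
hqqAqq ⇒ hqqeqq   [A -> e]

S⇒hSq⇒hqAq⇒hqqAqq⇒hqqeqq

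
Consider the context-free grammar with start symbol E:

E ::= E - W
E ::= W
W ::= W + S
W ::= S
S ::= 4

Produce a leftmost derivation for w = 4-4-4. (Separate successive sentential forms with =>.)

E => E-W   [E ::= E - W]
E-W => E-W-W   [E ::= E - W]
E-W-W => W-W-W   [E ::= W]
W-W-W => S-W-W   [W ::= S]
S-W-W => 4-W-W   [S ::= 4]
4-W-W => 4-S-W   [W ::= S]
4-S-W => 4-4-W   [S ::= 4]
4-4-W => 4-4-S   [W ::= S]
4-4-S => 4-4-4   [S ::= 4]

E=>E-W=>E-W-W=>W-W-W=>S-W-W=>4-W-W=>4-S-W=>4-4-W=>4-4-S=>4-4-4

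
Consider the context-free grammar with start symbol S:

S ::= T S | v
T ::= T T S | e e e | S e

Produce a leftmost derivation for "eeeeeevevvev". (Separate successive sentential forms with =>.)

S => TS => SeS => TSeS => TTSSeS => eeeTSSeS => eeeSeSSeS => eeeTSeSSeS => eeeeeeSeSSeS => eeeeeeveSSeS => eeeeeevevSeS => eeeeeevevveS => eeeeeevevvev

S => TS   [S ::= T S]
TS => SeS   [T ::= S e]
SeS => TSeS   [S ::= T S]
TSeS => TTSSeS   [T ::= T T S]
TTSSeS => eeeTSSeS   [T ::= e e e]
eeeTSSeS => eeeSeSSeS   [T ::= S e]
eeeSeSSeS => eeeTSeSSeS   [S ::= T S]
eeeTSeSSeS => eeeeeeSeSSeS   [T ::= e e e]
eeeeeeSeSSeS => eeeeeeveSSeS   [S ::= v]
eeeeeeveSSeS => eeeeeevevSeS   [S ::= v]
eeeeeevevSeS => eeeeeevevveS   [S ::= v]
eeeeeevevveS => eeeeeevevvev   [S ::= v]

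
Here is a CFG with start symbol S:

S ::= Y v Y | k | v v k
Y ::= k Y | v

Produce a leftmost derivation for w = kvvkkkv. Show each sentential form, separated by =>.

S => YvY   [S ::= Y v Y]
YvY => kYvY   [Y ::= k Y]
kYvY => kvvY   [Y ::= v]
kvvY => kvvkY   [Y ::= k Y]
kvvkY => kvvkkY   [Y ::= k Y]
kvvkkY => kvvkkkY   [Y ::= k Y]
kvvkkkY => kvvkkkv   [Y ::= v]

S=>YvY=>kYvY=>kvvY=>kvvkY=>kvvkkY=>kvvkkkY=>kvvkkkv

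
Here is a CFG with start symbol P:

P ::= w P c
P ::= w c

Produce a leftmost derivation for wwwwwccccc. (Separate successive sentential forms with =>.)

P => wPc => wwPcc => wwwPccc => wwwwPcccc => wwwwwccccc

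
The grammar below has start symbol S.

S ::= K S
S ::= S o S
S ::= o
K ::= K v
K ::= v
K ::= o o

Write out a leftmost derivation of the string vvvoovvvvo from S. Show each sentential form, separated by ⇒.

S ⇒ KS   [S ::= K S]
KS ⇒ KvS   [K ::= K v]
KvS ⇒ KvvS   [K ::= K v]
KvvS ⇒ vvvS   [K ::= v]
vvvS ⇒ vvvKS   [S ::= K S]
vvvKS ⇒ vvvKvS   [K ::= K v]
vvvKvS ⇒ vvvKvvS   [K ::= K v]
vvvKvvS ⇒ vvvKvvvS   [K ::= K v]
vvvKvvvS ⇒ vvvKvvvvS   [K ::= K v]
vvvKvvvvS ⇒ vvvoovvvvS   [K ::= o o]
vvvoovvvvS ⇒ vvvoovvvvo   [S ::= o]

S ⇒ KS ⇒ KvS ⇒ KvvS ⇒ vvvS ⇒ vvvKS ⇒ vvvKvS ⇒ vvvKvvS ⇒ vvvKvvvS ⇒ vvvKvvvvS ⇒ vvvoovvvvS ⇒ vvvoovvvvo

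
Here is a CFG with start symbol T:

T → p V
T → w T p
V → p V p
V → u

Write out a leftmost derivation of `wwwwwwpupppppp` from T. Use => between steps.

T => wTp => wwTpp => wwwTppp => wwwwTpppp => wwwwwTppppp => wwwwwwTpppppp => wwwwwwpVpppppp => wwwwwwpupppppp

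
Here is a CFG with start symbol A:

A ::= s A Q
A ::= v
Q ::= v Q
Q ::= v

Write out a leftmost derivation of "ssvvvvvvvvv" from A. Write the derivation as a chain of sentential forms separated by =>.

A => sAQ   [A ::= s A Q]
sAQ => ssAQQ   [A ::= s A Q]
ssAQQ => ssvQQ   [A ::= v]
ssvQQ => ssvvQQ   [Q ::= v Q]
ssvvQQ => ssvvvQQ   [Q ::= v Q]
ssvvvQQ => ssvvvvQQ   [Q ::= v Q]
ssvvvvQQ => ssvvvvvQQ   [Q ::= v Q]
ssvvvvvQQ => ssvvvvvvQ   [Q ::= v]
ssvvvvvvQ => ssvvvvvvvQ   [Q ::= v Q]
ssvvvvvvvQ => ssvvvvvvvvQ   [Q ::= v Q]
ssvvvvvvvvQ => ssvvvvvvvvv   [Q ::= v]

A => sAQ => ssAQQ => ssvQQ => ssvvQQ => ssvvvQQ => ssvvvvQQ => ssvvvvvQQ => ssvvvvvvQ => ssvvvvvvvQ => ssvvvvvvvvQ => ssvvvvvvvvv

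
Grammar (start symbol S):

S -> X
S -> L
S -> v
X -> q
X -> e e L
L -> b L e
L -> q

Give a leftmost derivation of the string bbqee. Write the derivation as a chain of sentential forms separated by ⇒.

S ⇒ L   [S -> L]
L ⇒ bLe   [L -> b L e]
bLe ⇒ bbLee   [L -> b L e]
bbLee ⇒ bbqee   [L -> q]

S ⇒ L ⇒ bLe ⇒ bbLee ⇒ bbqee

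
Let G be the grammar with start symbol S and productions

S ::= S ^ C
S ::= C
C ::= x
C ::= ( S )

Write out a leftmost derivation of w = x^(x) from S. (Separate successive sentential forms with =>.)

S => S^C   [S ::= S ^ C]
S^C => C^C   [S ::= C]
C^C => x^C   [C ::= x]
x^C => x^(S)   [C ::= ( S )]
x^(S) => x^(C)   [S ::= C]
x^(C) => x^(x)   [C ::= x]

S => S^C => C^C => x^C => x^(S) => x^(C) => x^(x)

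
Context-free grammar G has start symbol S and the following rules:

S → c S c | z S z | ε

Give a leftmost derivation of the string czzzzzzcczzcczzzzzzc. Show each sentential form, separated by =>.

S=>cSc=>czSzc=>czzSzzc=>czzzSzzzc=>czzzzSzzzzc=>czzzzzSzzzzzc=>czzzzzzSzzzzzzc=>czzzzzzcSczzzzzzc=>czzzzzzccScczzzzzzc=>czzzzzzcczSzcczzzzzzc=>czzzzzzcczzcczzzzzzc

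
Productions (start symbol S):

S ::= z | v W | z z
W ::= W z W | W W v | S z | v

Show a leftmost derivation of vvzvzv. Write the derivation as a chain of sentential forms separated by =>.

S => vW   [S ::= v W]
vW => vWzW   [W ::= W z W]
vWzW => vWzWzW   [W ::= W z W]
vWzWzW => vvzWzW   [W ::= v]
vvzWzW => vvzvzW   [W ::= v]
vvzvzW => vvzvzv   [W ::= v]

S => vW => vWzW => vWzWzW => vvzWzW => vvzvzW => vvzvzv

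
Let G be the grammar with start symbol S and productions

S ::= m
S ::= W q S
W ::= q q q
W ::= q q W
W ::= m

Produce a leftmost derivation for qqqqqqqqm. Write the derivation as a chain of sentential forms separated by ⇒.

S ⇒ WqS ⇒ qqWqS ⇒ qqqqWqS ⇒ qqqqqqqqS ⇒ qqqqqqqqm

S ⇒ WqS   [S ::= W q S]
WqS ⇒ qqWqS   [W ::= q q W]
qqWqS ⇒ qqqqWqS   [W ::= q q W]
qqqqWqS ⇒ qqqqqqqqS   [W ::= q q q]
qqqqqqqqS ⇒ qqqqqqqqm   [S ::= m]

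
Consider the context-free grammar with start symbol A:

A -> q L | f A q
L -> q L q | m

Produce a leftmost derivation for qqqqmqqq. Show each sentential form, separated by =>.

A => qL   [A -> q L]
qL => qqLq   [L -> q L q]
qqLq => qqqLqq   [L -> q L q]
qqqLqq => qqqqLqqq   [L -> q L q]
qqqqLqqq => qqqqmqqq   [L -> m]

A => qL => qqLq => qqqLqq => qqqqLqqq => qqqqmqqq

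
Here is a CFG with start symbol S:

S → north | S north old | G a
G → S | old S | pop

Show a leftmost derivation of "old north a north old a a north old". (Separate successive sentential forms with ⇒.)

S ⇒ S north old   [S → S north old]
S north old ⇒ G a north old   [S → G a]
G a north old ⇒ S a north old   [G → S]
S a north old ⇒ G a a north old   [S → G a]
G a a north old ⇒ S a a north old   [G → S]
S a a north old ⇒ S north old a a north old   [S → S north old]
S north old a a north old ⇒ G a north old a a north old   [S → G a]
G a north old a a north old ⇒ old S a north old a a north old   [G → old S]
old S a north old a a north old ⇒ old north a north old a a north old   [S → north]

S ⇒ S north old ⇒ G a north old ⇒ S a north old ⇒ G a a north old ⇒ S a a north old ⇒ S north old a a north old ⇒ G a north old a a north old ⇒ old S a north old a a north old ⇒ old north a north old a a north old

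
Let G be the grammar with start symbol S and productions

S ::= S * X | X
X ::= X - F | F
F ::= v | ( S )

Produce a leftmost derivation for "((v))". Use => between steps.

S => X => F => (S) => (X) => (F) => ((S)) => ((X)) => ((F)) => ((v))

S => X   [S ::= X]
X => F   [X ::= F]
F => (S)   [F ::= ( S )]
(S) => (X)   [S ::= X]
(X) => (F)   [X ::= F]
(F) => ((S))   [F ::= ( S )]
((S)) => ((X))   [S ::= X]
((X)) => ((F))   [X ::= F]
((F)) => ((v))   [F ::= v]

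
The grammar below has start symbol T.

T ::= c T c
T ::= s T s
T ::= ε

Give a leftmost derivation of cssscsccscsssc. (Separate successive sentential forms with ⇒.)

T ⇒ cTc ⇒ csTsc ⇒ cssTssc ⇒ csssTsssc ⇒ cssscTcsssc ⇒ cssscsTscsssc ⇒ cssscscTcscsssc ⇒ cssscsccscsssc

T ⇒ cTc   [T ::= c T c]
cTc ⇒ csTsc   [T ::= s T s]
csTsc ⇒ cssTssc   [T ::= s T s]
cssTssc ⇒ csssTsssc   [T ::= s T s]
csssTsssc ⇒ cssscTcsssc   [T ::= c T c]
cssscTcsssc ⇒ cssscsTscsssc   [T ::= s T s]
cssscsTscsssc ⇒ cssscscTcscsssc   [T ::= c T c]
cssscscTcscsssc ⇒ cssscsccscsssc   [T ::= ε]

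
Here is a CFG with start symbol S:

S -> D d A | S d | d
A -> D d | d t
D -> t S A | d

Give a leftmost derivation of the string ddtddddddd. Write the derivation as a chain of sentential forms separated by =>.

S => DdA => ddA => ddDd => ddtSAd => ddtDdAAd => ddtddAAd => ddtddDdAd => ddtddddAd => ddtddddDdd => ddtddddddd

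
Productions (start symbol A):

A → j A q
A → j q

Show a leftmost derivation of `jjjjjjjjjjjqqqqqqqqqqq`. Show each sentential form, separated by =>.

A => jAq => jjAqq => jjjAqqq => jjjjAqqqq => jjjjjAqqqqq => jjjjjjAqqqqqq => jjjjjjjAqqqqqqq => jjjjjjjjAqqqqqqqq => jjjjjjjjjAqqqqqqqqq => jjjjjjjjjjAqqqqqqqqqq => jjjjjjjjjjjqqqqqqqqqqq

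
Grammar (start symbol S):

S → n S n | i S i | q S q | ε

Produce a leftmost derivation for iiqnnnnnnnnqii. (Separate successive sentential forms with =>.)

S => iSi => iiSii => iiqSqii => iiqnSnqii => iiqnnSnnqii => iiqnnnSnnnqii => iiqnnnnSnnnnqii => iiqnnnnnnnnqii

S => iSi   [S → i S i]
iSi => iiSii   [S → i S i]
iiSii => iiqSqii   [S → q S q]
iiqSqii => iiqnSnqii   [S → n S n]
iiqnSnqii => iiqnnSnnqii   [S → n S n]
iiqnnSnnqii => iiqnnnSnnnqii   [S → n S n]
iiqnnnSnnnqii => iiqnnnnSnnnnqii   [S → n S n]
iiqnnnnSnnnnqii => iiqnnnnnnnnqii   [S → ε]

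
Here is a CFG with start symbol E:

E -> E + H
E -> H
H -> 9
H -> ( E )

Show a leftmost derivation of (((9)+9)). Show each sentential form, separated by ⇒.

E ⇒ H ⇒ (E) ⇒ (H) ⇒ ((E)) ⇒ ((E+H)) ⇒ ((H+H)) ⇒ (((E)+H)) ⇒ (((H)+H)) ⇒ (((9)+H)) ⇒ (((9)+9))

E ⇒ H   [E -> H]
H ⇒ (E)   [H -> ( E )]
(E) ⇒ (H)   [E -> H]
(H) ⇒ ((E))   [H -> ( E )]
((E)) ⇒ ((E+H))   [E -> E + H]
((E+H)) ⇒ ((H+H))   [E -> H]
((H+H)) ⇒ (((E)+H))   [H -> ( E )]
(((E)+H)) ⇒ (((H)+H))   [E -> H]
(((H)+H)) ⇒ (((9)+H))   [H -> 9]
(((9)+H)) ⇒ (((9)+9))   [H -> 9]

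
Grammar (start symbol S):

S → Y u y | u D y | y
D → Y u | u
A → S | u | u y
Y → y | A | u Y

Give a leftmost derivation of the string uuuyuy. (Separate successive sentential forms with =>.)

S => Yuy   [S → Y u y]
Yuy => Auy   [Y → A]
Auy => Suy   [A → S]
Suy => Yuyuy   [S → Y u y]
Yuyuy => uYuyuy   [Y → u Y]
uYuyuy => uAuyuy   [Y → A]
uAuyuy => uuuyuy   [A → u]

S=>Yuy=>Auy=>Suy=>Yuyuy=>uYuyuy=>uAuyuy=>uuuyuy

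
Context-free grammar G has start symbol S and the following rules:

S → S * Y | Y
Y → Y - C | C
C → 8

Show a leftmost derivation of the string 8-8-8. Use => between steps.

S => Y => Y-C => Y-C-C => C-C-C => 8-C-C => 8-8-C => 8-8-8

S => Y   [S → Y]
Y => Y-C   [Y → Y - C]
Y-C => Y-C-C   [Y → Y - C]
Y-C-C => C-C-C   [Y → C]
C-C-C => 8-C-C   [C → 8]
8-C-C => 8-8-C   [C → 8]
8-8-C => 8-8-8   [C → 8]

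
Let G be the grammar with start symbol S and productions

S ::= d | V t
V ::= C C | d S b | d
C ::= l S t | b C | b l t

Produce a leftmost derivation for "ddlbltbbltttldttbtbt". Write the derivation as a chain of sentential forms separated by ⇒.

S⇒Vt⇒dSbt⇒dVtbt⇒ddSbtbt⇒ddVtbtbt⇒ddCCtbtbt⇒ddlStCtbtbt⇒ddlVttCtbtbt⇒ddlCCttCtbtbt⇒ddlbltCttCtbtbt⇒ddlbltbCttCtbtbt⇒ddlbltbbltttCtbtbt⇒ddlbltbbltttlSttbtbt⇒ddlbltbbltttldttbtbt

S ⇒ Vt   [S ::= V t]
Vt ⇒ dSbt   [V ::= d S b]
dSbt ⇒ dVtbt   [S ::= V t]
dVtbt ⇒ ddSbtbt   [V ::= d S b]
ddSbtbt ⇒ ddVtbtbt   [S ::= V t]
ddVtbtbt ⇒ ddCCtbtbt   [V ::= C C]
ddCCtbtbt ⇒ ddlStCtbtbt   [C ::= l S t]
ddlStCtbtbt ⇒ ddlVttCtbtbt   [S ::= V t]
ddlVttCtbtbt ⇒ ddlCCttCtbtbt   [V ::= C C]
ddlCCttCtbtbt ⇒ ddlbltCttCtbtbt   [C ::= b l t]
ddlbltCttCtbtbt ⇒ ddlbltbCttCtbtbt   [C ::= b C]
ddlbltbCttCtbtbt ⇒ ddlbltbbltttCtbtbt   [C ::= b l t]
ddlbltbbltttCtbtbt ⇒ ddlbltbbltttlSttbtbt   [C ::= l S t]
ddlbltbbltttlSttbtbt ⇒ ddlbltbbltttldttbtbt   [S ::= d]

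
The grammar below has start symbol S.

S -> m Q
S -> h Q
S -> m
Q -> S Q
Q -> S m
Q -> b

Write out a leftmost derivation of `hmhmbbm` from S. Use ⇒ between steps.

S ⇒ hQ   [S -> h Q]
hQ ⇒ hSm   [Q -> S m]
hSm ⇒ hmQm   [S -> m Q]
hmQm ⇒ hmSQm   [Q -> S Q]
hmSQm ⇒ hmhQQm   [S -> h Q]
hmhQQm ⇒ hmhSQQm   [Q -> S Q]
hmhSQQm ⇒ hmhmQQm   [S -> m]
hmhmQQm ⇒ hmhmbQm   [Q -> b]
hmhmbQm ⇒ hmhmbbm   [Q -> b]

S ⇒ hQ ⇒ hSm ⇒ hmQm ⇒ hmSQm ⇒ hmhQQm ⇒ hmhSQQm ⇒ hmhmQQm ⇒ hmhmbQm ⇒ hmhmbbm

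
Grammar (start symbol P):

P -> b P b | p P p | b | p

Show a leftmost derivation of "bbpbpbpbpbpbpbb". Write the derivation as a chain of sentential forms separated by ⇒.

P ⇒ bPb   [P -> b P b]
bPb ⇒ bbPbb   [P -> b P b]
bbPbb ⇒ bbpPpbb   [P -> p P p]
bbpPpbb ⇒ bbpbPbpbb   [P -> b P b]
bbpbPbpbb ⇒ bbpbpPpbpbb   [P -> p P p]
bbpbpPpbpbb ⇒ bbpbpbPbpbpbb   [P -> b P b]
bbpbpbPbpbpbb ⇒ bbpbpbpPpbpbpbb   [P -> p P p]
bbpbpbpPpbpbpbb ⇒ bbpbpbpbpbpbpbb   [P -> b]

P ⇒ bPb ⇒ bbPbb ⇒ bbpPpbb ⇒ bbpbPbpbb ⇒ bbpbpPpbpbb ⇒ bbpbpbPbpbpbb ⇒ bbpbpbpPpbpbpbb ⇒ bbpbpbpbpbpbpbb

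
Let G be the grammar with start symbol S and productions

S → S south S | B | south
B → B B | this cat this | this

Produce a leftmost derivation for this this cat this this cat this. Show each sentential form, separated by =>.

S => B => B B => B B B => this B B => this this cat this B => this this cat this this cat this

S => B   [S → B]
B => B B   [B → B B]
B B => B B B   [B → B B]
B B B => this B B   [B → this]
this B B => this this cat this B   [B → this cat this]
this this cat this B => this this cat this this cat this   [B → this cat this]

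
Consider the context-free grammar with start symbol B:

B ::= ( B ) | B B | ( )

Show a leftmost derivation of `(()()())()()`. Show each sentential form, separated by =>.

B => BB   [B ::= B B]
BB => BBB   [B ::= B B]
BBB => (B)BB   [B ::= ( B )]
(B)BB => (BB)BB   [B ::= B B]
(BB)BB => (BBB)BB   [B ::= B B]
(BBB)BB => (()BB)BB   [B ::= ( )]
(()BB)BB => (()()B)BB   [B ::= ( )]
(()()B)BB => (()()())BB   [B ::= ( )]
(()()())BB => (()()())()B   [B ::= ( )]
(()()())()B => (()()())()()   [B ::= ( )]

B=>BB=>BBB=>(B)BB=>(BB)BB=>(BBB)BB=>(()BB)BB=>(()()B)BB=>(()()())BB=>(()()())()B=>(()()())()()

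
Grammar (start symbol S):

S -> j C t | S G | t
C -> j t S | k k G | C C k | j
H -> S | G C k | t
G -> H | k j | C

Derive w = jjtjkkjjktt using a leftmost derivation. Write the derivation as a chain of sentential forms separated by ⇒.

S ⇒ jCt   [S -> j C t]
jCt ⇒ jjtSt   [C -> j t S]
jjtSt ⇒ jjtjCtt   [S -> j C t]
jjtjCtt ⇒ jjtjkkGtt   [C -> k k G]
jjtjkkGtt ⇒ jjtjkkCtt   [G -> C]
jjtjkkCtt ⇒ jjtjkkCCktt   [C -> C C k]
jjtjkkCCktt ⇒ jjtjkkjCktt   [C -> j]
jjtjkkjCktt ⇒ jjtjkkjjktt   [C -> j]

S ⇒ jCt ⇒ jjtSt ⇒ jjtjCtt ⇒ jjtjkkGtt ⇒ jjtjkkCtt ⇒ jjtjkkCCktt ⇒ jjtjkkjCktt ⇒ jjtjkkjjktt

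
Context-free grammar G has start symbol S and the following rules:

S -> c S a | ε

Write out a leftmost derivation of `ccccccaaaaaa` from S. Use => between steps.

S=>cSa=>ccSaa=>cccSaaa=>ccccSaaaa=>cccccSaaaaa=>ccccccSaaaaaa=>ccccccaaaaaa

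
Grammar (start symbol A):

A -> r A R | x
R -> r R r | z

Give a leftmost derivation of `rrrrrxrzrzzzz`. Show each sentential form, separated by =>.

A=>rAR=>rrARR=>rrrARRR=>rrrrARRRR=>rrrrrARRRRR=>rrrrrxRRRRR=>rrrrrxrRrRRRR=>rrrrrxrzrRRRR=>rrrrrxrzrzRRR=>rrrrrxrzrzzRR=>rrrrrxrzrzzzR=>rrrrrxrzrzzzz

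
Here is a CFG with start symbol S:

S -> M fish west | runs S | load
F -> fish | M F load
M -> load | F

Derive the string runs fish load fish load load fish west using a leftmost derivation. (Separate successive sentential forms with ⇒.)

S ⇒ runs S ⇒ runs M fish west ⇒ runs F fish west ⇒ runs M F load fish west ⇒ runs F F load fish west ⇒ runs fish F load fish west ⇒ runs fish M F load load fish west ⇒ runs fish load F load load fish west ⇒ runs fish load fish load load fish west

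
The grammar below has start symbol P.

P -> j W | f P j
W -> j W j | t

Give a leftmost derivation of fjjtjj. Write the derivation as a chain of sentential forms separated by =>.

P => fPj   [P -> f P j]
fPj => fjWj   [P -> j W]
fjWj => fjjWjj   [W -> j W j]
fjjWjj => fjjtjj   [W -> t]

P=>fPj=>fjWj=>fjjWjj=>fjjtjj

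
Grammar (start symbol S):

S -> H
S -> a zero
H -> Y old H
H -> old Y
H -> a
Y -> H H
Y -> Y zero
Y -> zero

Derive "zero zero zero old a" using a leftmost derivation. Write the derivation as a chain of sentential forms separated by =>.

S => H => Y old H => Y zero old H => Y zero zero old H => zero zero zero old H => zero zero zero old a

S => H   [S -> H]
H => Y old H   [H -> Y old H]
Y old H => Y zero old H   [Y -> Y zero]
Y zero old H => Y zero zero old H   [Y -> Y zero]
Y zero zero old H => zero zero zero old H   [Y -> zero]
zero zero zero old H => zero zero zero old a   [H -> a]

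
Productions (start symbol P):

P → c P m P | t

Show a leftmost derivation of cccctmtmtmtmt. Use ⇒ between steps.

P ⇒ cPmP   [P → c P m P]
cPmP ⇒ ccPmPmP   [P → c P m P]
ccPmPmP ⇒ cccPmPmPmP   [P → c P m P]
cccPmPmPmP ⇒ ccccPmPmPmPmP   [P → c P m P]
ccccPmPmPmPmP ⇒ cccctmPmPmPmP   [P → t]
cccctmPmPmPmP ⇒ cccctmtmPmPmP   [P → t]
cccctmtmPmPmP ⇒ cccctmtmtmPmP   [P → t]
cccctmtmtmPmP ⇒ cccctmtmtmtmP   [P → t]
cccctmtmtmtmP ⇒ cccctmtmtmtmt   [P → t]

P ⇒ cPmP ⇒ ccPmPmP ⇒ cccPmPmPmP ⇒ ccccPmPmPmPmP ⇒ cccctmPmPmPmP ⇒ cccctmtmPmPmP ⇒ cccctmtmtmPmP ⇒ cccctmtmtmtmP ⇒ cccctmtmtmtmt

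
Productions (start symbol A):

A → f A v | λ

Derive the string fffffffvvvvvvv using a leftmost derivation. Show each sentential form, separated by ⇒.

A ⇒ fAv ⇒ ffAvv ⇒ fffAvvv ⇒ ffffAvvvv ⇒ fffffAvvvvv ⇒ ffffffAvvvvvv ⇒ fffffffAvvvvvvv ⇒ fffffffvvvvvvv

A ⇒ fAv   [A → f A v]
fAv ⇒ ffAvv   [A → f A v]
ffAvv ⇒ fffAvvv   [A → f A v]
fffAvvv ⇒ ffffAvvvv   [A → f A v]
ffffAvvvv ⇒ fffffAvvvvv   [A → f A v]
fffffAvvvvv ⇒ ffffffAvvvvvv   [A → f A v]
ffffffAvvvvvv ⇒ fffffffAvvvvvvv   [A → f A v]
fffffffAvvvvvvv ⇒ fffffffvvvvvvv   [A → λ]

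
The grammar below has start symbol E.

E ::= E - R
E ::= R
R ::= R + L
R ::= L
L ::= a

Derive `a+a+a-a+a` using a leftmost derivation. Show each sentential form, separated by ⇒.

E ⇒ E-R ⇒ R-R ⇒ R+L-R ⇒ R+L+L-R ⇒ L+L+L-R ⇒ a+L+L-R ⇒ a+a+L-R ⇒ a+a+a-R ⇒ a+a+a-R+L ⇒ a+a+a-L+L ⇒ a+a+a-a+L ⇒ a+a+a-a+a

E ⇒ E-R   [E ::= E - R]
E-R ⇒ R-R   [E ::= R]
R-R ⇒ R+L-R   [R ::= R + L]
R+L-R ⇒ R+L+L-R   [R ::= R + L]
R+L+L-R ⇒ L+L+L-R   [R ::= L]
L+L+L-R ⇒ a+L+L-R   [L ::= a]
a+L+L-R ⇒ a+a+L-R   [L ::= a]
a+a+L-R ⇒ a+a+a-R   [L ::= a]
a+a+a-R ⇒ a+a+a-R+L   [R ::= R + L]
a+a+a-R+L ⇒ a+a+a-L+L   [R ::= L]
a+a+a-L+L ⇒ a+a+a-a+L   [L ::= a]
a+a+a-a+L ⇒ a+a+a-a+a   [L ::= a]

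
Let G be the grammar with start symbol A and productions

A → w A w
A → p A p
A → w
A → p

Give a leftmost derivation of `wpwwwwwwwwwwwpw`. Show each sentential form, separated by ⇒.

A ⇒ wAw   [A → w A w]
wAw ⇒ wpApw   [A → p A p]
wpApw ⇒ wpwAwpw   [A → w A w]
wpwAwpw ⇒ wpwwAwwpw   [A → w A w]
wpwwAwwpw ⇒ wpwwwAwwwpw   [A → w A w]
wpwwwAwwwpw ⇒ wpwwwwAwwwwpw   [A → w A w]
wpwwwwAwwwwpw ⇒ wpwwwwwAwwwwwpw   [A → w A w]
wpwwwwwAwwwwwpw ⇒ wpwwwwwwwwwwwpw   [A → w]

A⇒wAw⇒wpApw⇒wpwAwpw⇒wpwwAwwpw⇒wpwwwAwwwpw⇒wpwwwwAwwwwpw⇒wpwwwwwAwwwwwpw⇒wpwwwwwwwwwwwpw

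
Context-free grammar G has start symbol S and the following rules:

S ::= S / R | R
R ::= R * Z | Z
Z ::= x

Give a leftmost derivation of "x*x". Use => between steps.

S=>R=>R*Z=>Z*Z=>x*Z=>x*x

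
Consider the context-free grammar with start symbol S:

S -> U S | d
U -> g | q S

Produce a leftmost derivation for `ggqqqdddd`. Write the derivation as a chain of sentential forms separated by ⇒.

S⇒US⇒gS⇒gUS⇒ggS⇒ggUS⇒ggqSS⇒ggqUSS⇒ggqqSSS⇒ggqqUSSS⇒ggqqqSSSS⇒ggqqqdSSS⇒ggqqqddSS⇒ggqqqdddS⇒ggqqqdddd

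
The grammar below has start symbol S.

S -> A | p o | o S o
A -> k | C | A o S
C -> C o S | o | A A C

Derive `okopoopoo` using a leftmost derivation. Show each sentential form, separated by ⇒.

S ⇒ oSo ⇒ oAo ⇒ oAoSo ⇒ oAoSoSo ⇒ okoSoSo ⇒ okopooSo ⇒ okopoopoo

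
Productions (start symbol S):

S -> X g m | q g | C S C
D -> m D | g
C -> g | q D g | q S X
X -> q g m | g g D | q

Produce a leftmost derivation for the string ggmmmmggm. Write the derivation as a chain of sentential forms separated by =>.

S => Xgm => ggDgm => ggmDgm => ggmmDgm => ggmmmDgm => ggmmmmDgm => ggmmmmggm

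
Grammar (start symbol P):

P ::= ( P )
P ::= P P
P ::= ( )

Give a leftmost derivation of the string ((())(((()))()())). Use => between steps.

P => (P) => (PP) => ((P)P) => ((())P) => ((())(P)) => ((())(PP)) => ((())(PPP)) => ((())((P)PP)) => ((())(((P))PP)) => ((())(((()))PP)) => ((())(((()))()P)) => ((())(((()))()()))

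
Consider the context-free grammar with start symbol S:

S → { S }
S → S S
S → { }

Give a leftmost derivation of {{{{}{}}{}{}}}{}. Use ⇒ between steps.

S ⇒ SS   [S → S S]
SS ⇒ {S}S   [S → { S }]
{S}S ⇒ {{S}}S   [S → { S }]
{{S}}S ⇒ {{SS}}S   [S → S S]
{{SS}}S ⇒ {{{S}S}}S   [S → { S }]
{{{S}S}}S ⇒ {{{SS}S}}S   [S → S S]
{{{SS}S}}S ⇒ {{{{}S}S}}S   [S → { }]
{{{{}S}S}}S ⇒ {{{{}{}}S}}S   [S → { }]
{{{{}{}}S}}S ⇒ {{{{}{}}SS}}S   [S → S S]
{{{{}{}}SS}}S ⇒ {{{{}{}}{}S}}S   [S → { }]
{{{{}{}}{}S}}S ⇒ {{{{}{}}{}{}}}S   [S → { }]
{{{{}{}}{}{}}}S ⇒ {{{{}{}}{}{}}}{}   [S → { }]

S ⇒ SS ⇒ {S}S ⇒ {{S}}S ⇒ {{SS}}S ⇒ {{{S}S}}S ⇒ {{{SS}S}}S ⇒ {{{{}S}S}}S ⇒ {{{{}{}}S}}S ⇒ {{{{}{}}SS}}S ⇒ {{{{}{}}{}S}}S ⇒ {{{{}{}}{}{}}}S ⇒ {{{{}{}}{}{}}}{}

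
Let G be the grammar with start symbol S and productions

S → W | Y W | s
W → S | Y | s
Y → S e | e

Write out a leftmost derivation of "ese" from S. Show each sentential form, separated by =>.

S => YW   [S → Y W]
YW => eW   [Y → e]
eW => eY   [W → Y]
eY => eSe   [Y → S e]
eSe => ese   [S → s]

S => YW => eW => eY => eSe => ese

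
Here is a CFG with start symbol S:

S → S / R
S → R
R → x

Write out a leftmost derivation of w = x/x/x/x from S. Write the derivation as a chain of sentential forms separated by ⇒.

S ⇒ S/R ⇒ S/R/R ⇒ S/R/R/R ⇒ R/R/R/R ⇒ x/R/R/R ⇒ x/x/R/R ⇒ x/x/x/R ⇒ x/x/x/x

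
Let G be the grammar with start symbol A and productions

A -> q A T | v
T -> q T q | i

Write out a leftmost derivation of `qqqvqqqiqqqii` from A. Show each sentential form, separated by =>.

A => qAT => qqATT => qqqATTT => qqqvTTT => qqqvqTqTT => qqqvqqTqqTT => qqqvqqqTqqqTT => qqqvqqqiqqqTT => qqqvqqqiqqqiT => qqqvqqqiqqqii

A => qAT   [A -> q A T]
qAT => qqATT   [A -> q A T]
qqATT => qqqATTT   [A -> q A T]
qqqATTT => qqqvTTT   [A -> v]
qqqvTTT => qqqvqTqTT   [T -> q T q]
qqqvqTqTT => qqqvqqTqqTT   [T -> q T q]
qqqvqqTqqTT => qqqvqqqTqqqTT   [T -> q T q]
qqqvqqqTqqqTT => qqqvqqqiqqqTT   [T -> i]
qqqvqqqiqqqTT => qqqvqqqiqqqiT   [T -> i]
qqqvqqqiqqqiT => qqqvqqqiqqqii   [T -> i]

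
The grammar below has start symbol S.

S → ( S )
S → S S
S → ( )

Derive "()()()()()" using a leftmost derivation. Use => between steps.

S => SS => SSS => SSSS => SSSSS => ()SSSS => ()()SSS => ()()()SS => ()()()()S => ()()()()()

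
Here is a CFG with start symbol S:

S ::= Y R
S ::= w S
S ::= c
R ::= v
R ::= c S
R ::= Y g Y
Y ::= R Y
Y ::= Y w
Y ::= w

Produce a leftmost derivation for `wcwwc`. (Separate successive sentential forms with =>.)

S => YR   [S ::= Y R]
YR => wR   [Y ::= w]
wR => wcS   [R ::= c S]
wcS => wcwS   [S ::= w S]
wcwS => wcwwS   [S ::= w S]
wcwwS => wcwwc   [S ::= c]

S => YR => wR => wcS => wcwS => wcwwS => wcwwc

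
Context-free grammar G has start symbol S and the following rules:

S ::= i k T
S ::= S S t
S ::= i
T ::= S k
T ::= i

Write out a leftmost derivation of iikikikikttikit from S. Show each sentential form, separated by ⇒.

S⇒SSt⇒SStSt⇒iStSt⇒iSSttSt⇒iikTSttSt⇒iikSkSttSt⇒iikikSttSt⇒iikikikTttSt⇒iikikikSkttSt⇒iikikikikttSt⇒iikikikikttikTt⇒iikikikikttikit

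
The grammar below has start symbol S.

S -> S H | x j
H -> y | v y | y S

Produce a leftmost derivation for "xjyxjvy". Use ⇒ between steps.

S ⇒ SH ⇒ SHH ⇒ xjHH ⇒ xjySH ⇒ xjyxjH ⇒ xjyxjvy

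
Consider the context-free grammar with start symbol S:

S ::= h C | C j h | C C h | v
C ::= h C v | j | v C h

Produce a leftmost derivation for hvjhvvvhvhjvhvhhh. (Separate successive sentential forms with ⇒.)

S ⇒ CCh ⇒ hCvCh ⇒ hvChvCh ⇒ hvjhvCh ⇒ hvjhvvChh ⇒ hvjhvvvChhh ⇒ hvjhvvvhCvhhh ⇒ hvjhvvvhvChvhhh ⇒ hvjhvvvhvhCvhvhhh ⇒ hvjhvvvhvhjvhvhhh

S ⇒ CCh   [S ::= C C h]
CCh ⇒ hCvCh   [C ::= h C v]
hCvCh ⇒ hvChvCh   [C ::= v C h]
hvChvCh ⇒ hvjhvCh   [C ::= j]
hvjhvCh ⇒ hvjhvvChh   [C ::= v C h]
hvjhvvChh ⇒ hvjhvvvChhh   [C ::= v C h]
hvjhvvvChhh ⇒ hvjhvvvhCvhhh   [C ::= h C v]
hvjhvvvhCvhhh ⇒ hvjhvvvhvChvhhh   [C ::= v C h]
hvjhvvvhvChvhhh ⇒ hvjhvvvhvhCvhvhhh   [C ::= h C v]
hvjhvvvhvhCvhvhhh ⇒ hvjhvvvhvhjvhvhhh   [C ::= j]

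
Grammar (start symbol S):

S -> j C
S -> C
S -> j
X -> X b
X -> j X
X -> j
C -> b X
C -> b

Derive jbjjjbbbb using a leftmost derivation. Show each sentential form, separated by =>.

S=>jC=>jbX=>jbXb=>jbXbb=>jbXbbb=>jbXbbbb=>jbjXbbbb=>jbjjXbbbb=>jbjjjbbbb

S => jC   [S -> j C]
jC => jbX   [C -> b X]
jbX => jbXb   [X -> X b]
jbXb => jbXbb   [X -> X b]
jbXbb => jbXbbb   [X -> X b]
jbXbbb => jbXbbbb   [X -> X b]
jbXbbbb => jbjXbbbb   [X -> j X]
jbjXbbbb => jbjjXbbbb   [X -> j X]
jbjjXbbbb => jbjjjbbbb   [X -> j]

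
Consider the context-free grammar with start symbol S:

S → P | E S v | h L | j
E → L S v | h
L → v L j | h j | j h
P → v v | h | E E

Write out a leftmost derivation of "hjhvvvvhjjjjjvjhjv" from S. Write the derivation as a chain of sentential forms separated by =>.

S => P => EE => LSvE => hjSvE => hjhLvE => hjhvLjvE => hjhvvLjjvE => hjhvvvLjjjvE => hjhvvvvLjjjjvE => hjhvvvvhjjjjjvE => hjhvvvvhjjjjjvLSv => hjhvvvvhjjjjjvjhSv => hjhvvvvhjjjjjvjhjv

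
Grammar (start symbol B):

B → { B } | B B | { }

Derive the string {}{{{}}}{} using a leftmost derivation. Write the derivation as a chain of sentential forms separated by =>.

B=>BB=>BBB=>{}BB=>{}{B}B=>{}{{B}}B=>{}{{{}}}B=>{}{{{}}}{}

B => BB   [B → B B]
BB => BBB   [B → B B]
BBB => {}BB   [B → { }]
{}BB => {}{B}B   [B → { B }]
{}{B}B => {}{{B}}B   [B → { B }]
{}{{B}}B => {}{{{}}}B   [B → { }]
{}{{{}}}B => {}{{{}}}{}   [B → { }]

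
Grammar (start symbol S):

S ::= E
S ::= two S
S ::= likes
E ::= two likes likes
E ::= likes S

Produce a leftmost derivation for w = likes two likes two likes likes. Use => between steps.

S => E   [S ::= E]
E => likes S   [E ::= likes S]
likes S => likes two S   [S ::= two S]
likes two S => likes two E   [S ::= E]
likes two E => likes two likes S   [E ::= likes S]
likes two likes S => likes two likes E   [S ::= E]
likes two likes E => likes two likes two likes likes   [E ::= two likes likes]

S => E => likes S => likes two S => likes two E => likes two likes S => likes two likes E => likes two likes two likes likes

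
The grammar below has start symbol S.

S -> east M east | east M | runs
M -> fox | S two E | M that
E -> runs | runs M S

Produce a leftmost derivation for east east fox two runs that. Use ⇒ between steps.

S ⇒ east M ⇒ east M that ⇒ east S two E that ⇒ east east M two E that ⇒ east east fox two E that ⇒ east east fox two runs that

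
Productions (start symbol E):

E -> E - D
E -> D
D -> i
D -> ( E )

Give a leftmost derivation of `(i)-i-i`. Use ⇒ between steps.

E ⇒ E-D ⇒ E-D-D ⇒ D-D-D ⇒ (E)-D-D ⇒ (D)-D-D ⇒ (i)-D-D ⇒ (i)-i-D ⇒ (i)-i-i

E ⇒ E-D   [E -> E - D]
E-D ⇒ E-D-D   [E -> E - D]
E-D-D ⇒ D-D-D   [E -> D]
D-D-D ⇒ (E)-D-D   [D -> ( E )]
(E)-D-D ⇒ (D)-D-D   [E -> D]
(D)-D-D ⇒ (i)-D-D   [D -> i]
(i)-D-D ⇒ (i)-i-D   [D -> i]
(i)-i-D ⇒ (i)-i-i   [D -> i]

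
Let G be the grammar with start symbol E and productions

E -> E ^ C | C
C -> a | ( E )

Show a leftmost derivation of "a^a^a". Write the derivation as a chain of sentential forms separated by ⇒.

E ⇒ E^C   [E -> E ^ C]
E^C ⇒ E^C^C   [E -> E ^ C]
E^C^C ⇒ C^C^C   [E -> C]
C^C^C ⇒ a^C^C   [C -> a]
a^C^C ⇒ a^a^C   [C -> a]
a^a^C ⇒ a^a^a   [C -> a]

E ⇒ E^C ⇒ E^C^C ⇒ C^C^C ⇒ a^C^C ⇒ a^a^C ⇒ a^a^a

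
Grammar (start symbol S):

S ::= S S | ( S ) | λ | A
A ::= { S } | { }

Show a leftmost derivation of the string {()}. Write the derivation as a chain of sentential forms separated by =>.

S => A => {S} => {SS} => {(S)S} => {()S} => {()}

S => A   [S ::= A]
A => {S}   [A ::= { S }]
{S} => {SS}   [S ::= S S]
{SS} => {(S)S}   [S ::= ( S )]
{(S)S} => {()S}   [S ::= λ]
{()S} => {()}   [S ::= λ]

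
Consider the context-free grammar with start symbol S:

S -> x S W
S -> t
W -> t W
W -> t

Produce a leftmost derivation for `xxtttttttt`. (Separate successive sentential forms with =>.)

S => xSW => xxSWW => xxtWW => xxttW => xxtttW => xxttttW => xxtttttW => xxttttttW => xxtttttttW => xxtttttttt

S => xSW   [S -> x S W]
xSW => xxSWW   [S -> x S W]
xxSWW => xxtWW   [S -> t]
xxtWW => xxttW   [W -> t]
xxttW => xxtttW   [W -> t W]
xxtttW => xxttttW   [W -> t W]
xxttttW => xxtttttW   [W -> t W]
xxtttttW => xxttttttW   [W -> t W]
xxttttttW => xxtttttttW   [W -> t W]
xxtttttttW => xxtttttttt   [W -> t]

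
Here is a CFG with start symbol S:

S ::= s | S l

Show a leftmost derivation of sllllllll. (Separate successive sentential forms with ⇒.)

S ⇒ Sl ⇒ Sll ⇒ Slll ⇒ Sllll ⇒ Slllll ⇒ Sllllll ⇒ Slllllll ⇒ Sllllllll ⇒ sllllllll

S ⇒ Sl   [S ::= S l]
Sl ⇒ Sll   [S ::= S l]
Sll ⇒ Slll   [S ::= S l]
Slll ⇒ Sllll   [S ::= S l]
Sllll ⇒ Slllll   [S ::= S l]
Slllll ⇒ Sllllll   [S ::= S l]
Sllllll ⇒ Slllllll   [S ::= S l]
Slllllll ⇒ Sllllllll   [S ::= S l]
Sllllllll ⇒ sllllllll   [S ::= s]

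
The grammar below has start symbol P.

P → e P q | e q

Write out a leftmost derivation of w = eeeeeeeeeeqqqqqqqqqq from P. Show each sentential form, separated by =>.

P => ePq   [P → e P q]
ePq => eePqq   [P → e P q]
eePqq => eeePqqq   [P → e P q]
eeePqqq => eeeePqqqq   [P → e P q]
eeeePqqqq => eeeeePqqqqq   [P → e P q]
eeeeePqqqqq => eeeeeePqqqqqq   [P → e P q]
eeeeeePqqqqqq => eeeeeeePqqqqqqq   [P → e P q]
eeeeeeePqqqqqqq => eeeeeeeePqqqqqqqq   [P → e P q]
eeeeeeeePqqqqqqqq => eeeeeeeeePqqqqqqqqq   [P → e P q]
eeeeeeeeePqqqqqqqqq => eeeeeeeeeeqqqqqqqqqq   [P → e q]

P => ePq => eePqq => eeePqqq => eeeePqqqq => eeeeePqqqqq => eeeeeePqqqqqq => eeeeeeePqqqqqqq => eeeeeeeePqqqqqqqq => eeeeeeeeePqqqqqqqqq => eeeeeeeeeeqqqqqqqqqq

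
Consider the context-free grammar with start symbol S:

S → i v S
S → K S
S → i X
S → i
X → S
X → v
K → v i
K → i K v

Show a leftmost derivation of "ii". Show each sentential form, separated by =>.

S => iX => iS => ii

S => iX   [S → i X]
iX => iS   [X → S]
iS => ii   [S → i]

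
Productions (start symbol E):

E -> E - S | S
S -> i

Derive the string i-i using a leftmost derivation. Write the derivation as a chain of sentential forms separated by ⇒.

E ⇒ E-S ⇒ S-S ⇒ i-S ⇒ i-i

E ⇒ E-S   [E -> E - S]
E-S ⇒ S-S   [E -> S]
S-S ⇒ i-S   [S -> i]
i-S ⇒ i-i   [S -> i]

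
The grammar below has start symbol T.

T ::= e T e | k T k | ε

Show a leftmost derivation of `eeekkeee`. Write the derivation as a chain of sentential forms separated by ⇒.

T ⇒ eTe   [T ::= e T e]
eTe ⇒ eeTee   [T ::= e T e]
eeTee ⇒ eeeTeee   [T ::= e T e]
eeeTeee ⇒ eeekTkeee   [T ::= k T k]
eeekTkeee ⇒ eeekkeee   [T ::= ε]

T ⇒ eTe ⇒ eeTee ⇒ eeeTeee ⇒ eeekTkeee ⇒ eeekkeee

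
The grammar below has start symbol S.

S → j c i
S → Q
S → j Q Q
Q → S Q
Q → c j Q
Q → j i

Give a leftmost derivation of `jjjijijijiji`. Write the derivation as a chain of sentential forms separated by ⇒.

S ⇒ Q ⇒ SQ ⇒ jQQQ ⇒ jSQQQ ⇒ jjQQQQQ ⇒ jjjiQQQQ ⇒ jjjijiQQQ ⇒ jjjijijiQQ ⇒ jjjijijijiQ ⇒ jjjijijijiji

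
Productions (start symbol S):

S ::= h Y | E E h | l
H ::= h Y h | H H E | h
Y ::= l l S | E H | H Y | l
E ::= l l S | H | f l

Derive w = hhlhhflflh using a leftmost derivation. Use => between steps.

S => EEh   [S ::= E E h]
EEh => HEh   [E ::= H]
HEh => HHEEh   [H ::= H H E]
HHEEh => hYhHEEh   [H ::= h Y h]
hYhHEEh => hHYhHEEh   [Y ::= H Y]
hHYhHEEh => hhYhHEEh   [H ::= h]
hhYhHEEh => hhlhHEEh   [Y ::= l]
hhlhHEEh => hhlhhEEh   [H ::= h]
hhlhhEEh => hhlhhflEh   [E ::= f l]
hhlhhflEh => hhlhhflflh   [E ::= f l]

S=>EEh=>HEh=>HHEEh=>hYhHEEh=>hHYhHEEh=>hhYhHEEh=>hhlhHEEh=>hhlhhEEh=>hhlhhflEh=>hhlhhflflh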